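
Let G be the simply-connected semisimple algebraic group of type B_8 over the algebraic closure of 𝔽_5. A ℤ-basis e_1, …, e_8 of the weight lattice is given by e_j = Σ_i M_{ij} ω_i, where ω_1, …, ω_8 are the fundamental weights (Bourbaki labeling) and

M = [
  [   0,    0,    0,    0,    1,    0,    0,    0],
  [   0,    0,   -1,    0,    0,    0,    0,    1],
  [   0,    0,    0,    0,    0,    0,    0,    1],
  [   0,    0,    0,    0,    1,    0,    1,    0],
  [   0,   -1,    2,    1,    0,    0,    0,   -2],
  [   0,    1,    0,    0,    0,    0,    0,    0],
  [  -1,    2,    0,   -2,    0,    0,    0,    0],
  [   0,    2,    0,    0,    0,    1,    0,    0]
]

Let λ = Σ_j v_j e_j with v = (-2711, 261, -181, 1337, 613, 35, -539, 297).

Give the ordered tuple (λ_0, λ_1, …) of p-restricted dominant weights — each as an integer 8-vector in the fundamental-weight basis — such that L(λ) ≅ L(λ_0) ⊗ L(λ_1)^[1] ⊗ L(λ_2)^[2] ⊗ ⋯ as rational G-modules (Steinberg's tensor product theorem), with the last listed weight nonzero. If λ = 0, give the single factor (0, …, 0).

((3, 3, 2, 4, 0, 1, 4, 2), (2, 0, 4, 4, 4, 2, 1, 1), (4, 4, 1, 2, 4, 0, 2, 2), (4, 3, 2, 0, 0, 2, 4, 4))

ω-coordinates c = M·v, v = (-2711, 261, -181, 1337, 613, 35, -539, 297):
  c_1 = (0)·(-2711) + 0·261 + (0)·(-181) + 0·1337 + 1·613 + 0·35 + (0)·(-539) + 0·297 = 613
  c_2 = (0)·(-2711) + 0·261 + (-1)·(-181) + 0·1337 + 0·613 + 0·35 + (0)·(-539) + 1·297 = 478
  c_3 = (0)·(-2711) + 0·261 + (0)·(-181) + 0·1337 + 0·613 + 0·35 + (0)·(-539) + 1·297 = 297
  c_4 = (0)·(-2711) + 0·261 + (0)·(-181) + 0·1337 + 1·613 + 0·35 + (1)·(-539) + 0·297 = 74
  c_5 = (0)·(-2711) + (-1)·(261) + (2)·(-181) + 1·1337 + 0·613 + 0·35 + (0)·(-539) + (-2)·(297) = 120
  c_6 = (0)·(-2711) + 1·261 + (0)·(-181) + 0·1337 + 0·613 + 0·35 + (0)·(-539) + 0·297 = 261
  c_7 = (-1)·(-2711) + 2·261 + (0)·(-181) + (-2)·(1337) + 0·613 + 0·35 + (0)·(-539) + 0·297 = 559
  c_8 = (0)·(-2711) + 2·261 + (0)·(-181) + 0·1337 + 0·613 + 1·35 + (0)·(-539) + 0·297 = 557
Writing each c_i in base p = 5:
  c_1 = 613 = 3·5^0 + 2·5^1 + 4·5^2 + 4·5^3
  c_2 = 478 = 3·5^0 + 0·5^1 + 4·5^2 + 3·5^3
  c_3 = 297 = 2·5^0 + 4·5^1 + 1·5^2 + 2·5^3
  c_4 = 74 = 4·5^0 + 4·5^1 + 2·5^2
  c_5 = 120 = 0·5^0 + 4·5^1 + 4·5^2
  c_6 = 261 = 1·5^0 + 2·5^1 + 0·5^2 + 2·5^3
  c_7 = 559 = 4·5^0 + 1·5^1 + 2·5^2 + 4·5^3
  c_8 = 557 = 2·5^0 + 1·5^1 + 2·5^2 + 4·5^3
p-restricted factor λ_0 = (3, 3, 2, 4, 0, 1, 4, 2)
p-restricted factor λ_1 = (2, 0, 4, 4, 4, 2, 1, 1)
p-restricted factor λ_2 = (4, 4, 1, 2, 4, 0, 2, 2)
p-restricted factor λ_3 = (4, 3, 2, 0, 0, 2, 4, 4)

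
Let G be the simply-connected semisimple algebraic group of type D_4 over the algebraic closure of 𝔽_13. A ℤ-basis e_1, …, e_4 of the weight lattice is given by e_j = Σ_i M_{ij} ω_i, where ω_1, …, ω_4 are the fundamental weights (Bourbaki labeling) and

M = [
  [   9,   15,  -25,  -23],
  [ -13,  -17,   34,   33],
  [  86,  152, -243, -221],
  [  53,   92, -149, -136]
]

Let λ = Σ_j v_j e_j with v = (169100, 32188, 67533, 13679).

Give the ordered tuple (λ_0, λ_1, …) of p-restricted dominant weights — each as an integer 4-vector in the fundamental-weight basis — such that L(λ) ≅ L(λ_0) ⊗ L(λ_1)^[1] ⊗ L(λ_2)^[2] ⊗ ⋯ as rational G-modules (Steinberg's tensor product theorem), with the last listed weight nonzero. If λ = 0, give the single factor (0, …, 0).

((10, 5, 12, 3), (6, 0, 5, 12), (10, 12, 9, 4))

Change of basis e → ω: c = M·v where v = (169100, 32188, 67533, 13679):
  c_1 = 9*169100 + 15*32188 + -25*67533 + -23*13679 = 1778
  c_2 = -13*169100 + -17*32188 + 34*67533 + 33*13679 = 2033
  c_3 = 86*169100 + 152*32188 + -243*67533 + -221*13679 = 1598
  c_4 = 53*169100 + 92*32188 + -149*67533 + -136*13679 = 835
Expand coordinatewise in base 13:
  c_1 = 1778 = 10·13^0 + 6·13^1 + 10·13^2
  c_2 = 2033 = 5·13^0 + 0·13^1 + 12·13^2
  c_3 = 1598 = 12·13^0 + 5·13^1 + 9·13^2
  c_4 = 835 = 3·13^0 + 12·13^1 + 4·13^2
λ_0 = (10, 5, 12, 3)
λ_1 = (6, 0, 5, 12)
λ_2 = (10, 12, 9, 4)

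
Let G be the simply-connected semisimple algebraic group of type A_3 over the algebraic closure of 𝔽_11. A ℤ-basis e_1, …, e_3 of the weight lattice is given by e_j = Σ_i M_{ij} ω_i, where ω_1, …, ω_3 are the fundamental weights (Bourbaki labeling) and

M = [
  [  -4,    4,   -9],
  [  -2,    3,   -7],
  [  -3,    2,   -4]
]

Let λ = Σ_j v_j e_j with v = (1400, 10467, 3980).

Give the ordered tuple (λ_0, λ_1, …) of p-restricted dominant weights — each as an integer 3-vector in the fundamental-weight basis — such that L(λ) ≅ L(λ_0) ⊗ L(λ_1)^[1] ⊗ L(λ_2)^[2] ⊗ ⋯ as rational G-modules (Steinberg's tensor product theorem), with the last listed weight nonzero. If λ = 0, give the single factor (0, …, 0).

((8, 4, 0), (7, 1, 8), (3, 6, 6))

ω-coordinates c = M·v, v = (1400, 10467, 3980):
  c_1 = (-4)·(1400) + (4)·(10467) + (-9)·(3980) = 448
  c_2 = (-2)·(1400) + (3)·(10467) + (-7)·(3980) = 741
  c_3 = (-3)·(1400) + (2)·(10467) + (-4)·(3980) = 814
p = 11; digits c_i = Σ_j d_{ij}·11^j, 0 ≤ d_{ij} < 11:
  c_1 = 448 = 8·11^0 + 7·11^1 + 3·11^2
  c_2 = 741 = 4·11^0 + 1·11^1 + 6·11^2
  c_3 = 814 = 0·11^0 + 8·11^1 + 6·11^2
λ_0 = (8, 4, 0)
λ_1 = (7, 1, 8)
λ_2 = (3, 6, 6)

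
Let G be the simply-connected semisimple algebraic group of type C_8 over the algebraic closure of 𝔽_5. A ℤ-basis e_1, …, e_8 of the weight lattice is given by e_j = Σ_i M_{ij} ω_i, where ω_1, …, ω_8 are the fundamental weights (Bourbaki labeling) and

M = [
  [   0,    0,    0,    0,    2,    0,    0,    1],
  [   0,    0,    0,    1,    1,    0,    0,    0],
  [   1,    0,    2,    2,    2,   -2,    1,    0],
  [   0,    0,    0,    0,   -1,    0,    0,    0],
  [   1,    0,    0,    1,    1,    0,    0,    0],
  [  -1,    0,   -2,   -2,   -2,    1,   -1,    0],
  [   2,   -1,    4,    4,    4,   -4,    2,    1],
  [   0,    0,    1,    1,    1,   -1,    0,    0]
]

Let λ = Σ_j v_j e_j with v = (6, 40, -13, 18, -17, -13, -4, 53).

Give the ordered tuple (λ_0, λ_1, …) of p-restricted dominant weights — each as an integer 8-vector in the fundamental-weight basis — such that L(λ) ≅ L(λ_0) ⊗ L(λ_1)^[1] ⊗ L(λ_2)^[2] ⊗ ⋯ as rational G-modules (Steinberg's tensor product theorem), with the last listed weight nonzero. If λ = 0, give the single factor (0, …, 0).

((4, 1, 4, 2, 2, 4, 1, 1), (3, 0, 0, 3, 1, 1, 4, 0))

ω-coordinates c = M·v, v = (6, 40, -13, 18, -17, -13, -4, 53):
  c_1 = 0·6 + 0·40 + (0)·(-13) + 0·18 + (2)·(-17) + (0)·(-13) + (0)·(-4) + 1·53 = 19
  c_2 = 0·6 + 0·40 + (0)·(-13) + 1·18 + (1)·(-17) + (0)·(-13) + (0)·(-4) + 0·53 = 1
  c_3 = 1·6 + 0·40 + (2)·(-13) + 2·18 + (2)·(-17) + (-2)·(-13) + (1)·(-4) + 0·53 = 4
  c_4 = 0·6 + 0·40 + (0)·(-13) + 0·18 + (-1)·(-17) + (0)·(-13) + (0)·(-4) + 0·53 = 17
  c_5 = 1·6 + 0·40 + (0)·(-13) + 1·18 + (1)·(-17) + (0)·(-13) + (0)·(-4) + 0·53 = 7
  c_6 = (-1)·(6) + 0·40 + (-2)·(-13) + (-2)·(18) + (-2)·(-17) + (1)·(-13) + (-1)·(-4) + 0·53 = 9
  c_7 = 2·6 + (-1)·(40) + (4)·(-13) + 4·18 + (4)·(-17) + (-4)·(-13) + (2)·(-4) + 1·53 = 21
  c_8 = 0·6 + 0·40 + (1)·(-13) + 1·18 + (1)·(-17) + (-1)·(-13) + (0)·(-4) + 0·53 = 1
Base-5 expansion of each c_i:
  c_1 = 19 = 4·5^0 + 3·5^1
  c_2 = 1 = 1·5^0
  c_3 = 4 = 4·5^0
  c_4 = 17 = 2·5^0 + 3·5^1
  c_5 = 7 = 2·5^0 + 1·5^1
  c_6 = 9 = 4·5^0 + 1·5^1
  c_7 = 21 = 1·5^0 + 4·5^1
  c_8 = 1 = 1·5^0
λ_0 = (4, 1, 4, 2, 2, 4, 1, 1)
λ_1 = (3, 0, 0, 3, 1, 1, 4, 0)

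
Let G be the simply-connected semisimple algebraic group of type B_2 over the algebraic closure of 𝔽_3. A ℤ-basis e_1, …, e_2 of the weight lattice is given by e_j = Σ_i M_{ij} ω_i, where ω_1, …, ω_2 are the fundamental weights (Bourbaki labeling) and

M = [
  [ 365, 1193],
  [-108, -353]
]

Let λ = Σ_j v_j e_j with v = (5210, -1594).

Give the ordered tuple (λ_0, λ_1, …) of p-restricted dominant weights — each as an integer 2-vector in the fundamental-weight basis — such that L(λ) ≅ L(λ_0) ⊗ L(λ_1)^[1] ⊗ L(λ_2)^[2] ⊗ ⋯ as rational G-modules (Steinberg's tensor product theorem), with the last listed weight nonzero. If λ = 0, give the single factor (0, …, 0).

((2, 2), (2, 0))

ω-coordinates c = M·v, v = (5210, -1594):
  c_1 = (365)·(5210) + (1193)·(-1594) = 8
  c_2 = (-108)·(5210) + (-353)·(-1594) = 2
Expand coordinatewise in base 3:
  c_1 = 8 = 2·3^0 + 2·3^1
  c_2 = 2 = 2·3^0
λ_0 = (2, 2)
λ_1 = (2, 0)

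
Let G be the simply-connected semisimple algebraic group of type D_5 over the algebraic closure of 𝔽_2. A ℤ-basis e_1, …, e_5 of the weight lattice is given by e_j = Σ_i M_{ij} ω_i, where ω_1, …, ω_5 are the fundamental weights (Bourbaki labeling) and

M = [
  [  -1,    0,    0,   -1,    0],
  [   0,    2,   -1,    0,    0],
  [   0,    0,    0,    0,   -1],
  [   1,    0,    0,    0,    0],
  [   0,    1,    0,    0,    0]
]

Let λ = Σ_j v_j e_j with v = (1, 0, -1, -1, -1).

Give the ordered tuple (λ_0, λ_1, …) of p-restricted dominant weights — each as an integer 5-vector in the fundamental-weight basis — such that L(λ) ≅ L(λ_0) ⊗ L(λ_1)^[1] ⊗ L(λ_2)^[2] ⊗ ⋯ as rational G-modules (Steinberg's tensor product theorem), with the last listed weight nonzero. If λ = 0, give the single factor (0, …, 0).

((0, 1, 1, 1, 0),)

Converting to the ω-basis (c_i = row i of M dotted with v = (1, 0, -1, -1, -1)):
  c_1 = -1*1 + 0*0 + 0*-1 + -1*-1 + 0*-1 = 0
  c_2 = 0*1 + 2*0 + -1*-1 + 0*-1 + 0*-1 = 1
  c_3 = 0*1 + 0*0 + 0*-1 + 0*-1 + -1*-1 = 1
  c_4 = 1*1 + 0*0 + 0*-1 + 0*-1 + 0*-1 = 1
  c_5 = 0*1 + 1*0 + 0*-1 + 0*-1 + 0*-1 = 0
Writing each c_i in base p = 2:
  c_1 = 0
  c_2 = 1 = 1·2^0
  c_3 = 1 = 1·2^0
  c_4 = 1 = 1·2^0
  c_5 = 0
λ_0 = (0, 1, 1, 1, 0)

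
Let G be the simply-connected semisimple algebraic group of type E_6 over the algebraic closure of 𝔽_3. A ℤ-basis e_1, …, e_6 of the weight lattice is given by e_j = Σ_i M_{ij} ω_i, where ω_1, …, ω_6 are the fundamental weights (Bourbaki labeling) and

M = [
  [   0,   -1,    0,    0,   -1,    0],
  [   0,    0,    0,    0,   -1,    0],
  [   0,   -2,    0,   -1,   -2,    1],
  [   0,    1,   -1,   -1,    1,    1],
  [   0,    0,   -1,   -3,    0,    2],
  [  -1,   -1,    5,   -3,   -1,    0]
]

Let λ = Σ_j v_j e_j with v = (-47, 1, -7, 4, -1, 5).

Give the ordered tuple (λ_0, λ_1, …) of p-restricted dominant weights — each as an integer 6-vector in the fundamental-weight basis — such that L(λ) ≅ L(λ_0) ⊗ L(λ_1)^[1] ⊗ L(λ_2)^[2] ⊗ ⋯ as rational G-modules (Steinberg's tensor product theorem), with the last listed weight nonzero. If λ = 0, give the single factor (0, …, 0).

In the fundamental-weight basis, λ has coordinates c = M·v (v = (-47, 1, -7, 4, -1, 5)):
  c_1 = 0*-47 + -1*1 + 0*-7 + 0*4 + -1*-1 + 0*5 = 0
  c_2 = 0*-47 + 0*1 + 0*-7 + 0*4 + -1*-1 + 0*5 = 1
  c_3 = 0*-47 + -2*1 + 0*-7 + -1*4 + -2*-1 + 1*5 = 1
  c_4 = 0*-47 + 1*1 + -1*-7 + -1*4 + 1*-1 + 1*5 = 8
  c_5 = 0*-47 + 0*1 + -1*-7 + -3*4 + 0*-1 + 2*5 = 5
  c_6 = -1*-47 + -1*1 + 5*-7 + -3*4 + -1*-1 + 0*5 = 0
p = 3; digits c_i = Σ_j d_{ij}·3^j, 0 ≤ d_{ij} < 3:
  c_1 = 0
  c_2 = 1 = 1·3^0
  c_3 = 1 = 1·3^0
  c_4 = 8 = 2·3^0 + 2·3^1
  c_5 = 5 = 2·3^0 + 1·3^1
  c_6 = 0
λ_0 = (0, 1, 1, 2, 2, 0)
λ_1 = (0, 0, 0, 2, 1, 0)

((0, 1, 1, 2, 2, 0), (0, 0, 0, 2, 1, 0))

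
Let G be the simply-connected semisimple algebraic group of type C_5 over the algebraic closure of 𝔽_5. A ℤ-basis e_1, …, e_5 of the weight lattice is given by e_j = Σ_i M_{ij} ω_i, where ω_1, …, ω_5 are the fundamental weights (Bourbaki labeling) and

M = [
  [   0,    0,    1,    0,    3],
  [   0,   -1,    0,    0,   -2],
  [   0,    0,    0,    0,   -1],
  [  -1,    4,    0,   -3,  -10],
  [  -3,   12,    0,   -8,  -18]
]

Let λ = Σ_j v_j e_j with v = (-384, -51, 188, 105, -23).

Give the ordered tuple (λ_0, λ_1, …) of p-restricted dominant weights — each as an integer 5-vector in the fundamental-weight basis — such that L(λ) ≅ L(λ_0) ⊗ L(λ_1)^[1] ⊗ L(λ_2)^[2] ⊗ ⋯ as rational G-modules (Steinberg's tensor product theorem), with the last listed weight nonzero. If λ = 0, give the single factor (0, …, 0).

ω-coordinates c = M·v, v = (-384, -51, 188, 105, -23):
  c_1 = 0*-384 + 0*-51 + 1*188 + 0*105 + 3*-23 = 119
  c_2 = 0*-384 + -1*-51 + 0*188 + 0*105 + -2*-23 = 97
  c_3 = 0*-384 + 0*-51 + 0*188 + 0*105 + -1*-23 = 23
  c_4 = -1*-384 + 4*-51 + 0*188 + -3*105 + -10*-23 = 95
  c_5 = -3*-384 + 12*-51 + 0*188 + -8*105 + -18*-23 = 114
Expand coordinatewise in base 5:
  c_1 = 119 = 4·5^0 + 3·5^1 + 4·5^2
  c_2 = 97 = 2·5^0 + 4·5^1 + 3·5^2
  c_3 = 23 = 3·5^0 + 4·5^1
  c_4 = 95 = 0·5^0 + 4·5^1 + 3·5^2
  c_5 = 114 = 4·5^0 + 2·5^1 + 4·5^2
λ_0 = (4, 2, 3, 0, 4)
λ_1 = (3, 4, 4, 4, 2)
λ_2 = (4, 3, 0, 3, 4)

((4, 2, 3, 0, 4), (3, 4, 4, 4, 2), (4, 3, 0, 3, 4))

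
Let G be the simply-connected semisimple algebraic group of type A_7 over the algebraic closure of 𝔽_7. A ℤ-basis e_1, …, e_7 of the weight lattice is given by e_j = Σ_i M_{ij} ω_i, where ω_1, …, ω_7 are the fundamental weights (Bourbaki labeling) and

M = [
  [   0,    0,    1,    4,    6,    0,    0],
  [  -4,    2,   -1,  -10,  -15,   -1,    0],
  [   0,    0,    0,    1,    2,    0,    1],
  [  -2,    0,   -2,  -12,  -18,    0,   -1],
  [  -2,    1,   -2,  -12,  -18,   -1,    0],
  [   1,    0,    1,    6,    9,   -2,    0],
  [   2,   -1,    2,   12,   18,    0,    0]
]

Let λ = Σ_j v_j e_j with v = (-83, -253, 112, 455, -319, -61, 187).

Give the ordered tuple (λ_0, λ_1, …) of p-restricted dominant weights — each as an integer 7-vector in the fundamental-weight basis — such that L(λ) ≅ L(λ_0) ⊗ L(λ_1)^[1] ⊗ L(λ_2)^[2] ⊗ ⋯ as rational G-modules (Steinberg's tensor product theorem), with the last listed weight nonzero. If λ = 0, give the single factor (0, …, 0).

Converting to the ω-basis (c_i = row i of M dotted with v = (-83, -253, 112, 455, -319, -61, 187)):
  c_1 = (0)·(-83) + (0)·(-253) + (1)·(112) + (4)·(455) + (6)·(-319) + (0)·(-61) + (0)·(187) = 18
  c_2 = (-4)·(-83) + (2)·(-253) + (-1)·(112) + (-10)·(455) + (-15)·(-319) + (-1)·(-61) + (0)·(187) = 10
  c_3 = (0)·(-83) + (0)·(-253) + (0)·(112) + (1)·(455) + (2)·(-319) + (0)·(-61) + (1)·(187) = 4
  c_4 = (-2)·(-83) + (0)·(-253) + (-2)·(112) + (-12)·(455) + (-18)·(-319) + (0)·(-61) + (-1)·(187) = 37
  c_5 = (-2)·(-83) + (1)·(-253) + (-2)·(112) + (-12)·(455) + (-18)·(-319) + (-1)·(-61) + (0)·(187) = 32
  c_6 = (1)·(-83) + (0)·(-253) + (1)·(112) + (6)·(455) + (9)·(-319) + (-2)·(-61) + (0)·(187) = 10
  c_7 = (2)·(-83) + (-1)·(-253) + (2)·(112) + (12)·(455) + (18)·(-319) + (0)·(-61) + (0)·(187) = 29
Base-7 expansion of each c_i:
  c_1 = 18 = 4·7^0 + 2·7^1
  c_2 = 10 = 3·7^0 + 1·7^1
  c_3 = 4 = 4·7^0
  c_4 = 37 = 2·7^0 + 5·7^1
  c_5 = 32 = 4·7^0 + 4·7^1
  c_6 = 10 = 3·7^0 + 1·7^1
  c_7 = 29 = 1·7^0 + 4·7^1
p-restricted factor λ_0 = (4, 3, 4, 2, 4, 3, 1)
p-restricted factor λ_1 = (2, 1, 0, 5, 4, 1, 4)

((4, 3, 4, 2, 4, 3, 1), (2, 1, 0, 5, 4, 1, 4))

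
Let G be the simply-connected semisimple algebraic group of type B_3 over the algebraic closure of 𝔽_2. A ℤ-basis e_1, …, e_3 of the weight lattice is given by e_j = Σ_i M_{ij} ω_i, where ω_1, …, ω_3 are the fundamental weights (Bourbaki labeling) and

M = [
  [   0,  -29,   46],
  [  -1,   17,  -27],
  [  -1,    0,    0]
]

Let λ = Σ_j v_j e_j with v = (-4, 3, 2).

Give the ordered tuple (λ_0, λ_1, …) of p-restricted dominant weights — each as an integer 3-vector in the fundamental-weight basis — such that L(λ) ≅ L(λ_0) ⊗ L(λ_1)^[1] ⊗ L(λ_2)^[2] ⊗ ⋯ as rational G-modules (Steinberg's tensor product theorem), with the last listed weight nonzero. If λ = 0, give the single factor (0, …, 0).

((1, 1, 0), (0, 0, 0), (1, 0, 1))

ω-coordinates c = M·v, v = (-4, 3, 2):
  c_1 = 0*-4 + -29*3 + 46*2 = 5
  c_2 = -1*-4 + 17*3 + -27*2 = 1
  c_3 = -1*-4 + 0*3 + 0*2 = 4
Base-2 expansion of each c_i:
  c_1 = 5 = 1·2^0 + 0·2^1 + 1·2^2
  c_2 = 1 = 1·2^0
  c_3 = 4 = 0·2^0 + 0·2^1 + 1·2^2
p-restricted factor λ_0 = (1, 1, 0)
p-restricted factor λ_1 = (0, 0, 0)
p-restricted factor λ_2 = (1, 0, 1)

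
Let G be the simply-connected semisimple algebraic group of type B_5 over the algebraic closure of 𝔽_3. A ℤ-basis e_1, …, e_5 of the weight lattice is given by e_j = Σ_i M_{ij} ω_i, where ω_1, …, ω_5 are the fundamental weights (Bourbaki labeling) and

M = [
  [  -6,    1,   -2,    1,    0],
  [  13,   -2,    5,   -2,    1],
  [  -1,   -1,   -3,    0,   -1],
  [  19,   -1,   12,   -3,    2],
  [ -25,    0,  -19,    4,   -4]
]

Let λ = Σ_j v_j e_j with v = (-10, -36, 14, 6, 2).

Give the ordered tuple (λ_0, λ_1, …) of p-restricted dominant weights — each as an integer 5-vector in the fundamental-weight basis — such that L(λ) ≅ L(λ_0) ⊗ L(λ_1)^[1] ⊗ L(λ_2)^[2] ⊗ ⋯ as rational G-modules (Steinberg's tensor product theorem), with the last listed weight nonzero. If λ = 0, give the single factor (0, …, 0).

((2, 2, 2, 0, 0),)

Compute c_i = Σ_j M_{ij} v_j with v = (-10, -36, 14, 6, 2):
  c_1 = -6*-10 + 1*-36 + -2*14 + 1*6 + 0*2 = 2
  c_2 = 13*-10 + -2*-36 + 5*14 + -2*6 + 1*2 = 2
  c_3 = -1*-10 + -1*-36 + -3*14 + 0*6 + -1*2 = 2
  c_4 = 19*-10 + -1*-36 + 12*14 + -3*6 + 2*2 = 0
  c_5 = -25*-10 + 0*-36 + -19*14 + 4*6 + -4*2 = 0
Expand coordinatewise in base 3:
  c_1 = 2 = 2·3^0
  c_2 = 2 = 2·3^0
  c_3 = 2 = 2·3^0
  c_4 = 0
  c_5 = 0
λ_0 = (2, 2, 2, 0, 0)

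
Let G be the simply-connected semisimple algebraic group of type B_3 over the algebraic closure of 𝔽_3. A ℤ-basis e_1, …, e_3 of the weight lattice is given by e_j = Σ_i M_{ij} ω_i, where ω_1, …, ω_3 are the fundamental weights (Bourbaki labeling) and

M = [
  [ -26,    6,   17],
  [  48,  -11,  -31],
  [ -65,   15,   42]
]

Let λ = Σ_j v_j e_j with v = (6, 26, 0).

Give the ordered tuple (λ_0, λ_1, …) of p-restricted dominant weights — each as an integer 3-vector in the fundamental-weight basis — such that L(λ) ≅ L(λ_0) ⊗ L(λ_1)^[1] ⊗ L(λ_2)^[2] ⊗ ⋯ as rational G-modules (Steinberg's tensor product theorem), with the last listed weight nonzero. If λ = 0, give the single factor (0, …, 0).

((0, 2, 0),)

In the fundamental-weight basis, λ has coordinates c = M·v (v = (6, 26, 0)):
  c_1 = (-26)·(6) + 6·26 + 17·0 = 0
  c_2 = 48·6 + (-11)·(26) + (-31)·(0) = 2
  c_3 = (-65)·(6) + 15·26 + 42·0 = 0
p = 3; digits c_i = Σ_j d_{ij}·3^j, 0 ≤ d_{ij} < 3:
  c_1 = 0
  c_2 = 2 = 2·3^0
  c_3 = 0
λ_0 = (0, 2, 0)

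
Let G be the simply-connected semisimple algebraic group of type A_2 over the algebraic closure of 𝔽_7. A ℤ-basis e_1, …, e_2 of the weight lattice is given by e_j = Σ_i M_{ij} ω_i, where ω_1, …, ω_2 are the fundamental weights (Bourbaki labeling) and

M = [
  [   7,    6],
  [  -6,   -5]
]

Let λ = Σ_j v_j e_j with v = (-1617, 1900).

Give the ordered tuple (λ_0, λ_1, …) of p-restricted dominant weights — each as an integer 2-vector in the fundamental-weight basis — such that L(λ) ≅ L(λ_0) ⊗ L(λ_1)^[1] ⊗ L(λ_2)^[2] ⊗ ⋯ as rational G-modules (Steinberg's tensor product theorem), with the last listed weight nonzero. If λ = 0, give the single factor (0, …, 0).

((4, 6), (4, 0), (1, 4))

Compute c_i = Σ_j M_{ij} v_j with v = (-1617, 1900):
  c_1 = (7)·(-1617) + 6·1900 = 81
  c_2 = (-6)·(-1617) + (-5)·(1900) = 202
Base-7 expansion of each c_i:
  c_1 = 81 = 4·7^0 + 4·7^1 + 1·7^2
  c_2 = 202 = 6·7^0 + 0·7^1 + 4·7^2
λ_0 = (4, 6)
λ_1 = (4, 0)
λ_2 = (1, 4)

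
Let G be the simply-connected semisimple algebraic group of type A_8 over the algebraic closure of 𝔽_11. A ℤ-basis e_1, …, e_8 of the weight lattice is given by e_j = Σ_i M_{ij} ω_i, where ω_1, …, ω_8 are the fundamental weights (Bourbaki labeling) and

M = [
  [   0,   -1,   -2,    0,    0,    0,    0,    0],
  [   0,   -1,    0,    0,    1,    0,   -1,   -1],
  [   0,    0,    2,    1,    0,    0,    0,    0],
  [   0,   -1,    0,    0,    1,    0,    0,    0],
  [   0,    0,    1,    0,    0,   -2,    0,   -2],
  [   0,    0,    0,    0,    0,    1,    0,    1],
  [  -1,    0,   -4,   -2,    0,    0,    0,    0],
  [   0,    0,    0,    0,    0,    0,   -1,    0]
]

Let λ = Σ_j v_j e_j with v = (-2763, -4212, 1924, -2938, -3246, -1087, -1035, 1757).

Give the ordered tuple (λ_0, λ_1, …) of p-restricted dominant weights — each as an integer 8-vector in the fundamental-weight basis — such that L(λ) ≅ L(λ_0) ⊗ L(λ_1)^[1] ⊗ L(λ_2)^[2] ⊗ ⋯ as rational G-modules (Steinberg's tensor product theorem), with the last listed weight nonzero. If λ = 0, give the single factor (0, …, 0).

Converting to the ω-basis (c_i = row i of M dotted with v = (-2763, -4212, 1924, -2938, -3246, -1087, -1035, 1757)):
  c_1 = (0)·(-2763) + (-1)·(-4212) + (-2)·(1924) + (0)·(-2938) + (0)·(-3246) + (0)·(-1087) + (0)·(-1035) + 0·1757 = 364
  c_2 = (0)·(-2763) + (-1)·(-4212) + 0·1924 + (0)·(-2938) + (1)·(-3246) + (0)·(-1087) + (-1)·(-1035) + (-1)·(1757) = 244
  c_3 = (0)·(-2763) + (0)·(-4212) + 2·1924 + (1)·(-2938) + (0)·(-3246) + (0)·(-1087) + (0)·(-1035) + 0·1757 = 910
  c_4 = (0)·(-2763) + (-1)·(-4212) + 0·1924 + (0)·(-2938) + (1)·(-3246) + (0)·(-1087) + (0)·(-1035) + 0·1757 = 966
  c_5 = (0)·(-2763) + (0)·(-4212) + 1·1924 + (0)·(-2938) + (0)·(-3246) + (-2)·(-1087) + (0)·(-1035) + (-2)·(1757) = 584
  c_6 = (0)·(-2763) + (0)·(-4212) + 0·1924 + (0)·(-2938) + (0)·(-3246) + (1)·(-1087) + (0)·(-1035) + 1·1757 = 670
  c_7 = (-1)·(-2763) + (0)·(-4212) + (-4)·(1924) + (-2)·(-2938) + (0)·(-3246) + (0)·(-1087) + (0)·(-1035) + 0·1757 = 943
  c_8 = (0)·(-2763) + (0)·(-4212) + 0·1924 + (0)·(-2938) + (0)·(-3246) + (0)·(-1087) + (-1)·(-1035) + 0·1757 = 1035
Writing each c_i in base p = 11:
  c_1 = 364 = 1·11^0 + 0·11^1 + 3·11^2
  c_2 = 244 = 2·11^0 + 0·11^1 + 2·11^2
  c_3 = 910 = 8·11^0 + 5·11^1 + 7·11^2
  c_4 = 966 = 9·11^0 + 10·11^1 + 7·11^2
  c_5 = 584 = 1·11^0 + 9·11^1 + 4·11^2
  c_6 = 670 = 10·11^0 + 5·11^1 + 5·11^2
  c_7 = 943 = 8·11^0 + 8·11^1 + 7·11^2
  c_8 = 1035 = 1·11^0 + 6·11^1 + 8·11^2
p-restricted factor λ_0 = (1, 2, 8, 9, 1, 10, 8, 1)
p-restricted factor λ_1 = (0, 0, 5, 10, 9, 5, 8, 6)
p-restricted factor λ_2 = (3, 2, 7, 7, 4, 5, 7, 8)

((1, 2, 8, 9, 1, 10, 8, 1), (0, 0, 5, 10, 9, 5, 8, 6), (3, 2, 7, 7, 4, 5, 7, 8))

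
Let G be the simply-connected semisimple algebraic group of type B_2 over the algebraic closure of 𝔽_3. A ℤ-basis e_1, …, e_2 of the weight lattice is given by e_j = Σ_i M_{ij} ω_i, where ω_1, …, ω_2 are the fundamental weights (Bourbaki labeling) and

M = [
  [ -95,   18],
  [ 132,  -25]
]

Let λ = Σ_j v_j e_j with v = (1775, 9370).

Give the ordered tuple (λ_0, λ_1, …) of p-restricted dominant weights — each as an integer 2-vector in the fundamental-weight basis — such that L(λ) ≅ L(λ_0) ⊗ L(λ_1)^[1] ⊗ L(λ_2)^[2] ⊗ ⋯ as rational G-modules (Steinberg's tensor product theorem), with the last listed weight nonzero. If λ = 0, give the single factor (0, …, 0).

((2, 2), (2, 1), (0, 2), (1, 1))

Converting to the ω-basis (c_i = row i of M dotted with v = (1775, 9370)):
  c_1 = (-95)·(1775) + (18)·(9370) = 35
  c_2 = (132)·(1775) + (-25)·(9370) = 50
Expand coordinatewise in base 3:
  c_1 = 35 = 2·3^0 + 2·3^1 + 0·3^2 + 1·3^3
  c_2 = 50 = 2·3^0 + 1·3^1 + 2·3^2 + 1·3^3
p-restricted factor λ_0 = (2, 2)
p-restricted factor λ_1 = (2, 1)
p-restricted factor λ_2 = (0, 2)
p-restricted factor λ_3 = (1, 1)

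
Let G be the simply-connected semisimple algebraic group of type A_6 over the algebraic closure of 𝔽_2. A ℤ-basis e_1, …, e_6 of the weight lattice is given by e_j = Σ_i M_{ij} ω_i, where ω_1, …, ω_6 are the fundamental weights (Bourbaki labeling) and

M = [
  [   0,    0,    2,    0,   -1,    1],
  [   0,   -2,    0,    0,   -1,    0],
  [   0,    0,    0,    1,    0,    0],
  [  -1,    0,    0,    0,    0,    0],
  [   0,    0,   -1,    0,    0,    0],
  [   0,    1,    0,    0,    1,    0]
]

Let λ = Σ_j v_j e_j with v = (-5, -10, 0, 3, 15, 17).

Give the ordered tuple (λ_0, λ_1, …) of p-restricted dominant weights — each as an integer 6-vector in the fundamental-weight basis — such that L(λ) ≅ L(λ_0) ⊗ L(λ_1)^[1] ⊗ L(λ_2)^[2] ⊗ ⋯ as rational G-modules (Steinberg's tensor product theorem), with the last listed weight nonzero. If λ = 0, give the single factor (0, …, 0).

Converting to the ω-basis (c_i = row i of M dotted with v = (-5, -10, 0, 3, 15, 17)):
  c_1 = 0*-5 + 0*-10 + 2*0 + 0*3 + -1*15 + 1*17 = 2
  c_2 = 0*-5 + -2*-10 + 0*0 + 0*3 + -1*15 + 0*17 = 5
  c_3 = 0*-5 + 0*-10 + 0*0 + 1*3 + 0*15 + 0*17 = 3
  c_4 = -1*-5 + 0*-10 + 0*0 + 0*3 + 0*15 + 0*17 = 5
  c_5 = 0*-5 + 0*-10 + -1*0 + 0*3 + 0*15 + 0*17 = 0
  c_6 = 0*-5 + 1*-10 + 0*0 + 0*3 + 1*15 + 0*17 = 5
Base-2 expansion of each c_i:
  c_1 = 2 = 0·2^0 + 1·2^1
  c_2 = 5 = 1·2^0 + 0·2^1 + 1·2^2
  c_3 = 3 = 1·2^0 + 1·2^1
  c_4 = 5 = 1·2^0 + 0·2^1 + 1·2^2
  c_5 = 0
  c_6 = 5 = 1·2^0 + 0·2^1 + 1·2^2
p-restricted factor λ_0 = (0, 1, 1, 1, 0, 1)
p-restricted factor λ_1 = (1, 0, 1, 0, 0, 0)
p-restricted factor λ_2 = (0, 1, 0, 1, 0, 1)

((0, 1, 1, 1, 0, 1), (1, 0, 1, 0, 0, 0), (0, 1, 0, 1, 0, 1))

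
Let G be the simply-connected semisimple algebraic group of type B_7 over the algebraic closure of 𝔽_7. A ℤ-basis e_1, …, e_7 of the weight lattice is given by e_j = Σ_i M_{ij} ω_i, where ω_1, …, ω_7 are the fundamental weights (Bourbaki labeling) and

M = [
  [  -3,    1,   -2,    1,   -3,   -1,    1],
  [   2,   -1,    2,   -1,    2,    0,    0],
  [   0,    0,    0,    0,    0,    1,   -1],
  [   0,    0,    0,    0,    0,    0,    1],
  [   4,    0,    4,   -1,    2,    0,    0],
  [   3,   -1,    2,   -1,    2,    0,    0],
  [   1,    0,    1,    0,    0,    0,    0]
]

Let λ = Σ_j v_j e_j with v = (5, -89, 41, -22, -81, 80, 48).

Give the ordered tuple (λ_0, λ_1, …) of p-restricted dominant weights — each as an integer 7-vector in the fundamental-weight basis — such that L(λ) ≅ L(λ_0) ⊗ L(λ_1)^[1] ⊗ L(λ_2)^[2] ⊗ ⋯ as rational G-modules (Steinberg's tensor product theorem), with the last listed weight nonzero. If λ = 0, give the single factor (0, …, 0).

ω-coordinates c = M·v, v = (5, -89, 41, -22, -81, 80, 48):
  c_1 = -3*5 + 1*-89 + -2*41 + 1*-22 + -3*-81 + -1*80 + 1*48 = 3
  c_2 = 2*5 + -1*-89 + 2*41 + -1*-22 + 2*-81 + 0*80 + 0*48 = 41
  c_3 = 0*5 + 0*-89 + 0*41 + 0*-22 + 0*-81 + 1*80 + -1*48 = 32
  c_4 = 0*5 + 0*-89 + 0*41 + 0*-22 + 0*-81 + 0*80 + 1*48 = 48
  c_5 = 4*5 + 0*-89 + 4*41 + -1*-22 + 2*-81 + 0*80 + 0*48 = 44
  c_6 = 3*5 + -1*-89 + 2*41 + -1*-22 + 2*-81 + 0*80 + 0*48 = 46
  c_7 = 1*5 + 0*-89 + 1*41 + 0*-22 + 0*-81 + 0*80 + 0*48 = 46
Expand coordinatewise in base 7:
  c_1 = 3 = 3·7^0
  c_2 = 41 = 6·7^0 + 5·7^1
  c_3 = 32 = 4·7^0 + 4·7^1
  c_4 = 48 = 6·7^0 + 6·7^1
  c_5 = 44 = 2·7^0 + 6·7^1
  c_6 = 46 = 4·7^0 + 6·7^1
  c_7 = 46 = 4·7^0 + 6·7^1
λ_0 = (3, 6, 4, 6, 2, 4, 4)
λ_1 = (0, 5, 4, 6, 6, 6, 6)

((3, 6, 4, 6, 2, 4, 4), (0, 5, 4, 6, 6, 6, 6))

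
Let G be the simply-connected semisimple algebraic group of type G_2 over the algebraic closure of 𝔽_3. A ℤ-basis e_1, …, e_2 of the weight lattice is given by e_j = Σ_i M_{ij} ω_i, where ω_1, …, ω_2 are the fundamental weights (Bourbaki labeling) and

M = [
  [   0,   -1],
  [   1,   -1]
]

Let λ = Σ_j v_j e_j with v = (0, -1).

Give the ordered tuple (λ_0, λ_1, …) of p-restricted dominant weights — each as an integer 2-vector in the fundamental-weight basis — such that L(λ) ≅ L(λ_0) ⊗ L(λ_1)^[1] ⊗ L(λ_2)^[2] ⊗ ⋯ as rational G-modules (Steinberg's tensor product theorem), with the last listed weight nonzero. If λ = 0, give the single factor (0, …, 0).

ω-coordinates c = M·v, v = (0, -1):
  c_1 = 0·0 + (-1)·(-1) = 1
  c_2 = 1·0 + (-1)·(-1) = 1
Writing each c_i in base p = 3:
  c_1 = 1 = 1·3^0
  c_2 = 1 = 1·3^0
p-restricted factor λ_0 = (1, 1)

((1, 1),)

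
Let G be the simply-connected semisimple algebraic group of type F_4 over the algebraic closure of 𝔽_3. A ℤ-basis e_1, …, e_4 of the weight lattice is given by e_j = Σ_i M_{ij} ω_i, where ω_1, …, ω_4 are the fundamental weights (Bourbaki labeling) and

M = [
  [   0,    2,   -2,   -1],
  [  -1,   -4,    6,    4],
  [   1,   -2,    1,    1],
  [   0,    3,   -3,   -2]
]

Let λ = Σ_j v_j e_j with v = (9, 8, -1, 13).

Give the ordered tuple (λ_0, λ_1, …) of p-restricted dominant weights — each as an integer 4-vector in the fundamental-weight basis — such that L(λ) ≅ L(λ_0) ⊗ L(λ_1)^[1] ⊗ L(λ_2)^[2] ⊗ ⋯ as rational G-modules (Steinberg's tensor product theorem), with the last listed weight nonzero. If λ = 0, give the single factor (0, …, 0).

ω-coordinates c = M·v, v = (9, 8, -1, 13):
  c_1 = 0*9 + 2*8 + -2*-1 + -1*13 = 5
  c_2 = -1*9 + -4*8 + 6*-1 + 4*13 = 5
  c_3 = 1*9 + -2*8 + 1*-1 + 1*13 = 5
  c_4 = 0*9 + 3*8 + -3*-1 + -2*13 = 1
Base-3 expansion of each c_i:
  c_1 = 5 = 2·3^0 + 1·3^1
  c_2 = 5 = 2·3^0 + 1·3^1
  c_3 = 5 = 2·3^0 + 1·3^1
  c_4 = 1 = 1·3^0
Factor λ_0 = (2, 2, 2, 1)
Factor λ_1 = (1, 1, 1, 0)

((2, 2, 2, 1), (1, 1, 1, 0))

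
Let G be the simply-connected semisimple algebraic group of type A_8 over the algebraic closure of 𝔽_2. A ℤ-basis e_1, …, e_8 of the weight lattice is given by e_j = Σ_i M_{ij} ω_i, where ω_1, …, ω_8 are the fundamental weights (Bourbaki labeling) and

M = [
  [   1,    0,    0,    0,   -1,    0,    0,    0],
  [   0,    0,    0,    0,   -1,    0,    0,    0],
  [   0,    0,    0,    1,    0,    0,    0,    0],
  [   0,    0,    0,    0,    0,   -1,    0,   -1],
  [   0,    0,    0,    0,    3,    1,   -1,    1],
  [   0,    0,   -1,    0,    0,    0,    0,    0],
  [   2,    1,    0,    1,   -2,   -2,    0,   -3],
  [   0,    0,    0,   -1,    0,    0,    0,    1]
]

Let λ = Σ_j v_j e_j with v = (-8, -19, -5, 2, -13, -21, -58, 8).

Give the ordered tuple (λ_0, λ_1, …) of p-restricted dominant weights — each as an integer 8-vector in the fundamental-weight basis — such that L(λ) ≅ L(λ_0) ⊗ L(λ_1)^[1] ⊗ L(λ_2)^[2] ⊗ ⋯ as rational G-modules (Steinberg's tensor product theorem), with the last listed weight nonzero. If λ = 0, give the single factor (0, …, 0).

((1, 1, 0, 1, 0, 1, 1, 0), (0, 0, 1, 0, 1, 0, 1, 1), (1, 1, 0, 1, 1, 1, 0, 1), (0, 1, 0, 1, 0, 0, 1, 0))

In the fundamental-weight basis, λ has coordinates c = M·v (v = (-8, -19, -5, 2, -13, -21, -58, 8)):
  c_1 = (1)·(-8) + (0)·(-19) + (0)·(-5) + 0·2 + (-1)·(-13) + (0)·(-21) + (0)·(-58) + 0·8 = 5
  c_2 = (0)·(-8) + (0)·(-19) + (0)·(-5) + 0·2 + (-1)·(-13) + (0)·(-21) + (0)·(-58) + 0·8 = 13
  c_3 = (0)·(-8) + (0)·(-19) + (0)·(-5) + 1·2 + (0)·(-13) + (0)·(-21) + (0)·(-58) + 0·8 = 2
  c_4 = (0)·(-8) + (0)·(-19) + (0)·(-5) + 0·2 + (0)·(-13) + (-1)·(-21) + (0)·(-58) + (-1)·(8) = 13
  c_5 = (0)·(-8) + (0)·(-19) + (0)·(-5) + 0·2 + (3)·(-13) + (1)·(-21) + (-1)·(-58) + 1·8 = 6
  c_6 = (0)·(-8) + (0)·(-19) + (-1)·(-5) + 0·2 + (0)·(-13) + (0)·(-21) + (0)·(-58) + 0·8 = 5
  c_7 = (2)·(-8) + (1)·(-19) + (0)·(-5) + 1·2 + (-2)·(-13) + (-2)·(-21) + (0)·(-58) + (-3)·(8) = 11
  c_8 = (0)·(-8) + (0)·(-19) + (0)·(-5) + (-1)·(2) + (0)·(-13) + (0)·(-21) + (0)·(-58) + 1·8 = 6
Base-2 expansion of each c_i:
  c_1 = 5 = 1·2^0 + 0·2^1 + 1·2^2
  c_2 = 13 = 1·2^0 + 0·2^1 + 1·2^2 + 1·2^3
  c_3 = 2 = 0·2^0 + 1·2^1
  c_4 = 13 = 1·2^0 + 0·2^1 + 1·2^2 + 1·2^3
  c_5 = 6 = 0·2^0 + 1·2^1 + 1·2^2
  c_6 = 5 = 1·2^0 + 0·2^1 + 1·2^2
  c_7 = 11 = 1·2^0 + 1·2^1 + 0·2^2 + 1·2^3
  c_8 = 6 = 0·2^0 + 1·2^1 + 1·2^2
p-restricted factor λ_0 = (1, 1, 0, 1, 0, 1, 1, 0)
p-restricted factor λ_1 = (0, 0, 1, 0, 1, 0, 1, 1)
p-restricted factor λ_2 = (1, 1, 0, 1, 1, 1, 0, 1)
p-restricted factor λ_3 = (0, 1, 0, 1, 0, 0, 1, 0)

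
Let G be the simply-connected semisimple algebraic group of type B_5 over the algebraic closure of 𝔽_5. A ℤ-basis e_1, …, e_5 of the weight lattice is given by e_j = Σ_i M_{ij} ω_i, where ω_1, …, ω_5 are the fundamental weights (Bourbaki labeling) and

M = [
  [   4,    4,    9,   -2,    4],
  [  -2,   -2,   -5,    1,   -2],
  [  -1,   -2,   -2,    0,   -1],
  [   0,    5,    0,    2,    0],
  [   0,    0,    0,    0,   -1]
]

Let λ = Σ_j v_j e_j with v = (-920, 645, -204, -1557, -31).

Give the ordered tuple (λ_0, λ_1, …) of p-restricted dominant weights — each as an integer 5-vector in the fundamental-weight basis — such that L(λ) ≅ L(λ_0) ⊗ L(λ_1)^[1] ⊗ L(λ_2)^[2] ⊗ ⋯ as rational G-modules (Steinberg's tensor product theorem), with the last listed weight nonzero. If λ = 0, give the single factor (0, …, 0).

((4, 0, 4, 1, 1), (0, 0, 3, 2, 1), (2, 3, 2, 4, 1))

Change of basis e → ω: c = M·v where v = (-920, 645, -204, -1557, -31):
  c_1 = (4)·(-920) + (4)·(645) + (9)·(-204) + (-2)·(-1557) + (4)·(-31) = 54
  c_2 = (-2)·(-920) + (-2)·(645) + (-5)·(-204) + (1)·(-1557) + (-2)·(-31) = 75
  c_3 = (-1)·(-920) + (-2)·(645) + (-2)·(-204) + (0)·(-1557) + (-1)·(-31) = 69
  c_4 = (0)·(-920) + (5)·(645) + (0)·(-204) + (2)·(-1557) + (0)·(-31) = 111
  c_5 = (0)·(-920) + (0)·(645) + (0)·(-204) + (0)·(-1557) + (-1)·(-31) = 31
p = 5; digits c_i = Σ_j d_{ij}·5^j, 0 ≤ d_{ij} < 5:
  c_1 = 54 = 4·5^0 + 0·5^1 + 2·5^2
  c_2 = 75 = 0·5^0 + 0·5^1 + 3·5^2
  c_3 = 69 = 4·5^0 + 3·5^1 + 2·5^2
  c_4 = 111 = 1·5^0 + 2·5^1 + 4·5^2
  c_5 = 31 = 1·5^0 + 1·5^1 + 1·5^2
p-restricted factor λ_0 = (4, 0, 4, 1, 1)
p-restricted factor λ_1 = (0, 0, 3, 2, 1)
p-restricted factor λ_2 = (2, 3, 2, 4, 1)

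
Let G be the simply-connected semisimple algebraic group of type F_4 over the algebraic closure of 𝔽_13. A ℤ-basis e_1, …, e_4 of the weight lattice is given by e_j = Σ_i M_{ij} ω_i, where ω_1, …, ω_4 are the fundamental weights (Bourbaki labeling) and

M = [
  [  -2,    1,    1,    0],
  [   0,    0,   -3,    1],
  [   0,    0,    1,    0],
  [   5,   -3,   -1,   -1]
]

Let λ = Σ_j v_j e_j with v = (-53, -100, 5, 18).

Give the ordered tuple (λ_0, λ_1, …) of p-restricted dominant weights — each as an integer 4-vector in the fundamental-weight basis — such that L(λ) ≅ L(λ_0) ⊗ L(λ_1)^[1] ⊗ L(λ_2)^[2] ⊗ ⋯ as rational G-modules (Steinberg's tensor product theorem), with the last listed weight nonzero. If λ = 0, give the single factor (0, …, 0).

((11, 3, 5, 12),)

In the fundamental-weight basis, λ has coordinates c = M·v (v = (-53, -100, 5, 18)):
  c_1 = -2*-53 + 1*-100 + 1*5 + 0*18 = 11
  c_2 = 0*-53 + 0*-100 + -3*5 + 1*18 = 3
  c_3 = 0*-53 + 0*-100 + 1*5 + 0*18 = 5
  c_4 = 5*-53 + -3*-100 + -1*5 + -1*18 = 12
Writing each c_i in base p = 13:
  c_1 = 11 = 11·13^0
  c_2 = 3 = 3·13^0
  c_3 = 5 = 5·13^0
  c_4 = 12 = 12·13^0
p-restricted factor λ_0 = (11, 3, 5, 12)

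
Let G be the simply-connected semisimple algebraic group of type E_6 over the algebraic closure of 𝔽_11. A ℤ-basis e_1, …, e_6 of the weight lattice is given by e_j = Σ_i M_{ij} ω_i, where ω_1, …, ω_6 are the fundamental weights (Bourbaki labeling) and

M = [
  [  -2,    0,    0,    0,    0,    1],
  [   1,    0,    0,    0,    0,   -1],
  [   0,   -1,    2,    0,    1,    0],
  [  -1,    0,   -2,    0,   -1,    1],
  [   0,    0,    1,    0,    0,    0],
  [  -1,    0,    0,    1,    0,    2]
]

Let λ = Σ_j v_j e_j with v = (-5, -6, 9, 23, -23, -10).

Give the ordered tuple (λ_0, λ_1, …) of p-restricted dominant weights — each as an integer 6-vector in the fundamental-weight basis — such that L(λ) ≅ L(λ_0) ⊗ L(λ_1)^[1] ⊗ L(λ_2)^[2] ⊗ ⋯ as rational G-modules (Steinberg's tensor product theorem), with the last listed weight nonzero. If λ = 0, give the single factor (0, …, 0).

ω-coordinates c = M·v, v = (-5, -6, 9, 23, -23, -10):
  c_1 = -2*-5 + 0*-6 + 0*9 + 0*23 + 0*-23 + 1*-10 = 0
  c_2 = 1*-5 + 0*-6 + 0*9 + 0*23 + 0*-23 + -1*-10 = 5
  c_3 = 0*-5 + -1*-6 + 2*9 + 0*23 + 1*-23 + 0*-10 = 1
  c_4 = -1*-5 + 0*-6 + -2*9 + 0*23 + -1*-23 + 1*-10 = 0
  c_5 = 0*-5 + 0*-6 + 1*9 + 0*23 + 0*-23 + 0*-10 = 9
  c_6 = -1*-5 + 0*-6 + 0*9 + 1*23 + 0*-23 + 2*-10 = 8
p = 11; digits c_i = Σ_j d_{ij}·11^j, 0 ≤ d_{ij} < 11:
  c_1 = 0
  c_2 = 5 = 5·11^0
  c_3 = 1 = 1·11^0
  c_4 = 0
  c_5 = 9 = 9·11^0
  c_6 = 8 = 8·11^0
Factor λ_0 = (0, 5, 1, 0, 9, 8)

((0, 5, 1, 0, 9, 8),)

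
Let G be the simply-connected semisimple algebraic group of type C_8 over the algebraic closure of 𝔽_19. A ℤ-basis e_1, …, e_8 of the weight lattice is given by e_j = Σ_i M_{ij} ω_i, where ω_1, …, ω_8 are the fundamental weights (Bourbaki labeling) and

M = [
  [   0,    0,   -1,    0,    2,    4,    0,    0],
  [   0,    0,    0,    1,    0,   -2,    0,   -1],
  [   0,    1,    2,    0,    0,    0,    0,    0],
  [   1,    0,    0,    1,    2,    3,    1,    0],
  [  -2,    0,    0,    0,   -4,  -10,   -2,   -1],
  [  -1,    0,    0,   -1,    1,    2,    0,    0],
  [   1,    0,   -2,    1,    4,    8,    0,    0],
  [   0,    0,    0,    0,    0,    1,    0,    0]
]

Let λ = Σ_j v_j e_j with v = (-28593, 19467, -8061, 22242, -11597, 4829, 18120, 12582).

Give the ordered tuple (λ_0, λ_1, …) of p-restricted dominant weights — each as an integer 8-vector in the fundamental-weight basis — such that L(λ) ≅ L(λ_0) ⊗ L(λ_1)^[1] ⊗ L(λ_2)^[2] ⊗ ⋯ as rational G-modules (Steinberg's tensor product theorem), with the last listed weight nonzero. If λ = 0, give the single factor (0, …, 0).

ω-coordinates c = M·v, v = (-28593, 19467, -8061, 22242, -11597, 4829, 18120, 12582):
  c_1 = (0)·(-28593) + 0·19467 + (-1)·(-8061) + 0·22242 + (2)·(-11597) + 4·4829 + 0·18120 + 0·12582 = 4183
  c_2 = (0)·(-28593) + 0·19467 + (0)·(-8061) + 1·22242 + (0)·(-11597) + (-2)·(4829) + 0·18120 + (-1)·(12582) = 2
  c_3 = (0)·(-28593) + 1·19467 + (2)·(-8061) + 0·22242 + (0)·(-11597) + 0·4829 + 0·18120 + 0·12582 = 3345
  c_4 = (1)·(-28593) + 0·19467 + (0)·(-8061) + 1·22242 + (2)·(-11597) + 3·4829 + 1·18120 + 0·12582 = 3062
  c_5 = (-2)·(-28593) + 0·19467 + (0)·(-8061) + 0·22242 + (-4)·(-11597) + (-10)·(4829) + (-2)·(18120) + (-1)·(12582) = 6462
  c_6 = (-1)·(-28593) + 0·19467 + (0)·(-8061) + (-1)·(22242) + (1)·(-11597) + 2·4829 + 0·18120 + 0·12582 = 4412
  c_7 = (1)·(-28593) + 0·19467 + (-2)·(-8061) + 1·22242 + (4)·(-11597) + 8·4829 + 0·18120 + 0·12582 = 2015
  c_8 = (0)·(-28593) + 0·19467 + (0)·(-8061) + 0·22242 + (0)·(-11597) + 1·4829 + 0·18120 + 0·12582 = 4829
Writing each c_i in base p = 19:
  c_1 = 4183 = 3·19^0 + 11·19^1 + 11·19^2
  c_2 = 2 = 2·19^0
  c_3 = 3345 = 1·19^0 + 5·19^1 + 9·19^2
  c_4 = 3062 = 3·19^0 + 9·19^1 + 8·19^2
  c_5 = 6462 = 2·19^0 + 17·19^1 + 17·19^2
  c_6 = 4412 = 4·19^0 + 4·19^1 + 12·19^2
  c_7 = 2015 = 1·19^0 + 11·19^1 + 5·19^2
  c_8 = 4829 = 3·19^0 + 7·19^1 + 13·19^2
λ_0 = (3, 2, 1, 3, 2, 4, 1, 3)
λ_1 = (11, 0, 5, 9, 17, 4, 11, 7)
λ_2 = (11, 0, 9, 8, 17, 12, 5, 13)

((3, 2, 1, 3, 2, 4, 1, 3), (11, 0, 5, 9, 17, 4, 11, 7), (11, 0, 9, 8, 17, 12, 5, 13))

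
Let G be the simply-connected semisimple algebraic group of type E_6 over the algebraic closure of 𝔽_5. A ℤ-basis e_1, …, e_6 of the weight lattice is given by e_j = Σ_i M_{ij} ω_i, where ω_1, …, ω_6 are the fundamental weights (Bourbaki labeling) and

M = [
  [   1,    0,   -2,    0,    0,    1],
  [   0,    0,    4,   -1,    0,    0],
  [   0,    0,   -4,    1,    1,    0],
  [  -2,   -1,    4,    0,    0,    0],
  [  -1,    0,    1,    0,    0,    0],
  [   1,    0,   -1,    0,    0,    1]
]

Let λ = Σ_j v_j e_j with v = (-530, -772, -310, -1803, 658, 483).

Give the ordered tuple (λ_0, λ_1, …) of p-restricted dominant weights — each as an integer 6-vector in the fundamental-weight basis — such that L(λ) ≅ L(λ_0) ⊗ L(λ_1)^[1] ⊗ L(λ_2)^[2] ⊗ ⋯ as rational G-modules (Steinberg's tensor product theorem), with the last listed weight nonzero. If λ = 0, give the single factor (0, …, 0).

In the fundamental-weight basis, λ has coordinates c = M·v (v = (-530, -772, -310, -1803, 658, 483)):
  c_1 = 1*-530 + 0*-772 + -2*-310 + 0*-1803 + 0*658 + 1*483 = 573
  c_2 = 0*-530 + 0*-772 + 4*-310 + -1*-1803 + 0*658 + 0*483 = 563
  c_3 = 0*-530 + 0*-772 + -4*-310 + 1*-1803 + 1*658 + 0*483 = 95
  c_4 = -2*-530 + -1*-772 + 4*-310 + 0*-1803 + 0*658 + 0*483 = 592
  c_5 = -1*-530 + 0*-772 + 1*-310 + 0*-1803 + 0*658 + 0*483 = 220
  c_6 = 1*-530 + 0*-772 + -1*-310 + 0*-1803 + 0*658 + 1*483 = 263
Expand coordinatewise in base 5:
  c_1 = 573 = 3·5^0 + 4·5^1 + 2·5^2 + 4·5^3
  c_2 = 563 = 3·5^0 + 2·5^1 + 2·5^2 + 4·5^3
  c_3 = 95 = 0·5^0 + 4·5^1 + 3·5^2
  c_4 = 592 = 2·5^0 + 3·5^1 + 3·5^2 + 4·5^3
  c_5 = 220 = 0·5^0 + 4·5^1 + 3·5^2 + 1·5^3
  c_6 = 263 = 3·5^0 + 2·5^1 + 0·5^2 + 2·5^3
λ_0 = (3, 3, 0, 2, 0, 3)
λ_1 = (4, 2, 4, 3, 4, 2)
λ_2 = (2, 2, 3, 3, 3, 0)
λ_3 = (4, 4, 0, 4, 1, 2)

((3, 3, 0, 2, 0, 3), (4, 2, 4, 3, 4, 2), (2, 2, 3, 3, 3, 0), (4, 4, 0, 4, 1, 2))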